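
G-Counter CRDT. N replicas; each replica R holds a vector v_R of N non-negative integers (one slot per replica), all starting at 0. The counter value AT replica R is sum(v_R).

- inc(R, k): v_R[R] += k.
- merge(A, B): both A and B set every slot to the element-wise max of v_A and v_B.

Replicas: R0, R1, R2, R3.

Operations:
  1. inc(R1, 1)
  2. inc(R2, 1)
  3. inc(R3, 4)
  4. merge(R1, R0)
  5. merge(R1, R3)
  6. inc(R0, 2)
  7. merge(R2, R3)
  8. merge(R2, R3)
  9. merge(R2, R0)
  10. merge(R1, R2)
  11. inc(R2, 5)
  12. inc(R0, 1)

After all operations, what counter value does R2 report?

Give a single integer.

Op 1: inc R1 by 1 -> R1=(0,1,0,0) value=1
Op 2: inc R2 by 1 -> R2=(0,0,1,0) value=1
Op 3: inc R3 by 4 -> R3=(0,0,0,4) value=4
Op 4: merge R1<->R0 -> R1=(0,1,0,0) R0=(0,1,0,0)
Op 5: merge R1<->R3 -> R1=(0,1,0,4) R3=(0,1,0,4)
Op 6: inc R0 by 2 -> R0=(2,1,0,0) value=3
Op 7: merge R2<->R3 -> R2=(0,1,1,4) R3=(0,1,1,4)
Op 8: merge R2<->R3 -> R2=(0,1,1,4) R3=(0,1,1,4)
Op 9: merge R2<->R0 -> R2=(2,1,1,4) R0=(2,1,1,4)
Op 10: merge R1<->R2 -> R1=(2,1,1,4) R2=(2,1,1,4)
Op 11: inc R2 by 5 -> R2=(2,1,6,4) value=13
Op 12: inc R0 by 1 -> R0=(3,1,1,4) value=9

Answer: 13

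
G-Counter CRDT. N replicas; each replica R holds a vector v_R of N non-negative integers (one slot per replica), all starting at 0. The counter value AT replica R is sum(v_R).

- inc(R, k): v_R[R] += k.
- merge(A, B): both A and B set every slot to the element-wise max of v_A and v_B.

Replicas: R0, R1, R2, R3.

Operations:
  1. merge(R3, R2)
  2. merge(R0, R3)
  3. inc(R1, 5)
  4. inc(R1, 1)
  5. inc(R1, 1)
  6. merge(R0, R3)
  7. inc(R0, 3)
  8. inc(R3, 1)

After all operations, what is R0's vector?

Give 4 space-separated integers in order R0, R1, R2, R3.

Op 1: merge R3<->R2 -> R3=(0,0,0,0) R2=(0,0,0,0)
Op 2: merge R0<->R3 -> R0=(0,0,0,0) R3=(0,0,0,0)
Op 3: inc R1 by 5 -> R1=(0,5,0,0) value=5
Op 4: inc R1 by 1 -> R1=(0,6,0,0) value=6
Op 5: inc R1 by 1 -> R1=(0,7,0,0) value=7
Op 6: merge R0<->R3 -> R0=(0,0,0,0) R3=(0,0,0,0)
Op 7: inc R0 by 3 -> R0=(3,0,0,0) value=3
Op 8: inc R3 by 1 -> R3=(0,0,0,1) value=1

Answer: 3 0 0 0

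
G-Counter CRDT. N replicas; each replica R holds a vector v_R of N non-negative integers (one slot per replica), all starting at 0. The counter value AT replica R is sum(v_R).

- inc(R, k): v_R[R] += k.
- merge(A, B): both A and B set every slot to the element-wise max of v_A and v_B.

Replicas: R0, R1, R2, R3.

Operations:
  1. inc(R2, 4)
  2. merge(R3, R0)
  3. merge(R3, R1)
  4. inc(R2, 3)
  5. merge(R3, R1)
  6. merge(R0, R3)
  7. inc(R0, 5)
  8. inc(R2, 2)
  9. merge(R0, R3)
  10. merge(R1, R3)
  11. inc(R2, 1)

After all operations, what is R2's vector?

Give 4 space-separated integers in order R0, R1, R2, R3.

Answer: 0 0 10 0

Derivation:
Op 1: inc R2 by 4 -> R2=(0,0,4,0) value=4
Op 2: merge R3<->R0 -> R3=(0,0,0,0) R0=(0,0,0,0)
Op 3: merge R3<->R1 -> R3=(0,0,0,0) R1=(0,0,0,0)
Op 4: inc R2 by 3 -> R2=(0,0,7,0) value=7
Op 5: merge R3<->R1 -> R3=(0,0,0,0) R1=(0,0,0,0)
Op 6: merge R0<->R3 -> R0=(0,0,0,0) R3=(0,0,0,0)
Op 7: inc R0 by 5 -> R0=(5,0,0,0) value=5
Op 8: inc R2 by 2 -> R2=(0,0,9,0) value=9
Op 9: merge R0<->R3 -> R0=(5,0,0,0) R3=(5,0,0,0)
Op 10: merge R1<->R3 -> R1=(5,0,0,0) R3=(5,0,0,0)
Op 11: inc R2 by 1 -> R2=(0,0,10,0) value=10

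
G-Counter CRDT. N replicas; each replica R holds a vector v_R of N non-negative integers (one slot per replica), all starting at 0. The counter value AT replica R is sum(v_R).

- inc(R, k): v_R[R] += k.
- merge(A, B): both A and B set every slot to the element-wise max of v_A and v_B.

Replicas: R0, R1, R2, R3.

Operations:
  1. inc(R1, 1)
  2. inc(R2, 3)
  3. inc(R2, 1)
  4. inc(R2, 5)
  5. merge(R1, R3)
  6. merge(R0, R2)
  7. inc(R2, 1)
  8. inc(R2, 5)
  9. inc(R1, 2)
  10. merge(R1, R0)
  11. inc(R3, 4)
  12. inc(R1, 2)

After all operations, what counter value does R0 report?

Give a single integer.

Op 1: inc R1 by 1 -> R1=(0,1,0,0) value=1
Op 2: inc R2 by 3 -> R2=(0,0,3,0) value=3
Op 3: inc R2 by 1 -> R2=(0,0,4,0) value=4
Op 4: inc R2 by 5 -> R2=(0,0,9,0) value=9
Op 5: merge R1<->R3 -> R1=(0,1,0,0) R3=(0,1,0,0)
Op 6: merge R0<->R2 -> R0=(0,0,9,0) R2=(0,0,9,0)
Op 7: inc R2 by 1 -> R2=(0,0,10,0) value=10
Op 8: inc R2 by 5 -> R2=(0,0,15,0) value=15
Op 9: inc R1 by 2 -> R1=(0,3,0,0) value=3
Op 10: merge R1<->R0 -> R1=(0,3,9,0) R0=(0,3,9,0)
Op 11: inc R3 by 4 -> R3=(0,1,0,4) value=5
Op 12: inc R1 by 2 -> R1=(0,5,9,0) value=14

Answer: 12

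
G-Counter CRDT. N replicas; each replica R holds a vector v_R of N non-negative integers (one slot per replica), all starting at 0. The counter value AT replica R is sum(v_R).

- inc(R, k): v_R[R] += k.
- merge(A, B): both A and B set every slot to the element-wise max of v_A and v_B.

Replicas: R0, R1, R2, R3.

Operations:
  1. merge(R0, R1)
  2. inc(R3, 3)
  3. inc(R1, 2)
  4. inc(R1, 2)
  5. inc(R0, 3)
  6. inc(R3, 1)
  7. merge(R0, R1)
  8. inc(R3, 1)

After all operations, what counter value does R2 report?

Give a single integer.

Op 1: merge R0<->R1 -> R0=(0,0,0,0) R1=(0,0,0,0)
Op 2: inc R3 by 3 -> R3=(0,0,0,3) value=3
Op 3: inc R1 by 2 -> R1=(0,2,0,0) value=2
Op 4: inc R1 by 2 -> R1=(0,4,0,0) value=4
Op 5: inc R0 by 3 -> R0=(3,0,0,0) value=3
Op 6: inc R3 by 1 -> R3=(0,0,0,4) value=4
Op 7: merge R0<->R1 -> R0=(3,4,0,0) R1=(3,4,0,0)
Op 8: inc R3 by 1 -> R3=(0,0,0,5) value=5

Answer: 0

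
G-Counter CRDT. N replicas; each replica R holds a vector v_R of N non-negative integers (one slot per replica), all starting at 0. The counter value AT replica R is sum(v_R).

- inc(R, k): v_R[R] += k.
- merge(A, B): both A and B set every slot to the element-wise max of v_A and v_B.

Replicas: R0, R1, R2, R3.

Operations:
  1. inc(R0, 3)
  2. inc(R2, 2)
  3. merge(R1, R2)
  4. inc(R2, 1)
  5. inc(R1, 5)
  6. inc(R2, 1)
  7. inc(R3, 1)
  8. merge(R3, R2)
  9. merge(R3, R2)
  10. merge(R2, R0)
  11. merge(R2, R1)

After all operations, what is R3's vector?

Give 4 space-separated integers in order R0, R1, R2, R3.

Answer: 0 0 4 1

Derivation:
Op 1: inc R0 by 3 -> R0=(3,0,0,0) value=3
Op 2: inc R2 by 2 -> R2=(0,0,2,0) value=2
Op 3: merge R1<->R2 -> R1=(0,0,2,0) R2=(0,0,2,0)
Op 4: inc R2 by 1 -> R2=(0,0,3,0) value=3
Op 5: inc R1 by 5 -> R1=(0,5,2,0) value=7
Op 6: inc R2 by 1 -> R2=(0,0,4,0) value=4
Op 7: inc R3 by 1 -> R3=(0,0,0,1) value=1
Op 8: merge R3<->R2 -> R3=(0,0,4,1) R2=(0,0,4,1)
Op 9: merge R3<->R2 -> R3=(0,0,4,1) R2=(0,0,4,1)
Op 10: merge R2<->R0 -> R2=(3,0,4,1) R0=(3,0,4,1)
Op 11: merge R2<->R1 -> R2=(3,5,4,1) R1=(3,5,4,1)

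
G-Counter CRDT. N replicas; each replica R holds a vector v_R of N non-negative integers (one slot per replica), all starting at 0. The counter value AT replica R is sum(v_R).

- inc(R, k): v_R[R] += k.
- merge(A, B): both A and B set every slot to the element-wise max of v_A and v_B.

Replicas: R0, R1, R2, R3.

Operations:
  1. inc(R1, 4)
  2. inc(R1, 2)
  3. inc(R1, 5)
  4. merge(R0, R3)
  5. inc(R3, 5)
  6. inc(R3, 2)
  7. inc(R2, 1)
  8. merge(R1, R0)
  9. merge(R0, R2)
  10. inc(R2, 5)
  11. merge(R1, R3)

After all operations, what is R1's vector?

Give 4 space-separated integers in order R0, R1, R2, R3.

Answer: 0 11 0 7

Derivation:
Op 1: inc R1 by 4 -> R1=(0,4,0,0) value=4
Op 2: inc R1 by 2 -> R1=(0,6,0,0) value=6
Op 3: inc R1 by 5 -> R1=(0,11,0,0) value=11
Op 4: merge R0<->R3 -> R0=(0,0,0,0) R3=(0,0,0,0)
Op 5: inc R3 by 5 -> R3=(0,0,0,5) value=5
Op 6: inc R3 by 2 -> R3=(0,0,0,7) value=7
Op 7: inc R2 by 1 -> R2=(0,0,1,0) value=1
Op 8: merge R1<->R0 -> R1=(0,11,0,0) R0=(0,11,0,0)
Op 9: merge R0<->R2 -> R0=(0,11,1,0) R2=(0,11,1,0)
Op 10: inc R2 by 5 -> R2=(0,11,6,0) value=17
Op 11: merge R1<->R3 -> R1=(0,11,0,7) R3=(0,11,0,7)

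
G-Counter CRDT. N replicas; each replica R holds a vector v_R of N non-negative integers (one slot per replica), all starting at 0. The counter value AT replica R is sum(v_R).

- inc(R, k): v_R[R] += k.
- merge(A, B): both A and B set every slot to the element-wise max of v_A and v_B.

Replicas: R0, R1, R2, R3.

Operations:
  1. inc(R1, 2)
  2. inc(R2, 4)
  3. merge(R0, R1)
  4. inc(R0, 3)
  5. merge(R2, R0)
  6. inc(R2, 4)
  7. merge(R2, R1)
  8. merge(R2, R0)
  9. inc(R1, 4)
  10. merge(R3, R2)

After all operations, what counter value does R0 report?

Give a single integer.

Answer: 13

Derivation:
Op 1: inc R1 by 2 -> R1=(0,2,0,0) value=2
Op 2: inc R2 by 4 -> R2=(0,0,4,0) value=4
Op 3: merge R0<->R1 -> R0=(0,2,0,0) R1=(0,2,0,0)
Op 4: inc R0 by 3 -> R0=(3,2,0,0) value=5
Op 5: merge R2<->R0 -> R2=(3,2,4,0) R0=(3,2,4,0)
Op 6: inc R2 by 4 -> R2=(3,2,8,0) value=13
Op 7: merge R2<->R1 -> R2=(3,2,8,0) R1=(3,2,8,0)
Op 8: merge R2<->R0 -> R2=(3,2,8,0) R0=(3,2,8,0)
Op 9: inc R1 by 4 -> R1=(3,6,8,0) value=17
Op 10: merge R3<->R2 -> R3=(3,2,8,0) R2=(3,2,8,0)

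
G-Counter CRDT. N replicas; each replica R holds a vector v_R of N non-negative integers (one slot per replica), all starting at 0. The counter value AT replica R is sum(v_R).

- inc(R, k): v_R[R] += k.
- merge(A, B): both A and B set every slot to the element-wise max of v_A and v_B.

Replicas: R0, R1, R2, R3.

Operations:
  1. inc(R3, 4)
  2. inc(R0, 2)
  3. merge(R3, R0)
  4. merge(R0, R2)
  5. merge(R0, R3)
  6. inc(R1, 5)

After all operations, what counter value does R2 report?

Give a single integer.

Op 1: inc R3 by 4 -> R3=(0,0,0,4) value=4
Op 2: inc R0 by 2 -> R0=(2,0,0,0) value=2
Op 3: merge R3<->R0 -> R3=(2,0,0,4) R0=(2,0,0,4)
Op 4: merge R0<->R2 -> R0=(2,0,0,4) R2=(2,0,0,4)
Op 5: merge R0<->R3 -> R0=(2,0,0,4) R3=(2,0,0,4)
Op 6: inc R1 by 5 -> R1=(0,5,0,0) value=5

Answer: 6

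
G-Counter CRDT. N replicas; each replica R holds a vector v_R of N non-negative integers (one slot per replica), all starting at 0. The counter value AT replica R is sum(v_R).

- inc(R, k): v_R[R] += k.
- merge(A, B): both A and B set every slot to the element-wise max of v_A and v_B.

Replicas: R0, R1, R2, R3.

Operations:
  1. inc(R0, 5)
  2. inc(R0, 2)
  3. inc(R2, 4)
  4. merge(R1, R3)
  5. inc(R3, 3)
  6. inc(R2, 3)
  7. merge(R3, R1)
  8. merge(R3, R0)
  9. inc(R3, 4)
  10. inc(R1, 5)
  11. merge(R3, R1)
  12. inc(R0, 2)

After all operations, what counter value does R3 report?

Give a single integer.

Op 1: inc R0 by 5 -> R0=(5,0,0,0) value=5
Op 2: inc R0 by 2 -> R0=(7,0,0,0) value=7
Op 3: inc R2 by 4 -> R2=(0,0,4,0) value=4
Op 4: merge R1<->R3 -> R1=(0,0,0,0) R3=(0,0,0,0)
Op 5: inc R3 by 3 -> R3=(0,0,0,3) value=3
Op 6: inc R2 by 3 -> R2=(0,0,7,0) value=7
Op 7: merge R3<->R1 -> R3=(0,0,0,3) R1=(0,0,0,3)
Op 8: merge R3<->R0 -> R3=(7,0,0,3) R0=(7,0,0,3)
Op 9: inc R3 by 4 -> R3=(7,0,0,7) value=14
Op 10: inc R1 by 5 -> R1=(0,5,0,3) value=8
Op 11: merge R3<->R1 -> R3=(7,5,0,7) R1=(7,5,0,7)
Op 12: inc R0 by 2 -> R0=(9,0,0,3) value=12

Answer: 19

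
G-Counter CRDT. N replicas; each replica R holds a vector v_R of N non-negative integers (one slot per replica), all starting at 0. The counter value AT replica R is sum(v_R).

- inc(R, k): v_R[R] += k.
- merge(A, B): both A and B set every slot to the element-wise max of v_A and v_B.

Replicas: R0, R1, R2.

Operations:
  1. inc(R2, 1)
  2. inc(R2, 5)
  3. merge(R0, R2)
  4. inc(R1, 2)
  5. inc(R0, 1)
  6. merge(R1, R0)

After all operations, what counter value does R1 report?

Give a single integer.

Answer: 9

Derivation:
Op 1: inc R2 by 1 -> R2=(0,0,1) value=1
Op 2: inc R2 by 5 -> R2=(0,0,6) value=6
Op 3: merge R0<->R2 -> R0=(0,0,6) R2=(0,0,6)
Op 4: inc R1 by 2 -> R1=(0,2,0) value=2
Op 5: inc R0 by 1 -> R0=(1,0,6) value=7
Op 6: merge R1<->R0 -> R1=(1,2,6) R0=(1,2,6)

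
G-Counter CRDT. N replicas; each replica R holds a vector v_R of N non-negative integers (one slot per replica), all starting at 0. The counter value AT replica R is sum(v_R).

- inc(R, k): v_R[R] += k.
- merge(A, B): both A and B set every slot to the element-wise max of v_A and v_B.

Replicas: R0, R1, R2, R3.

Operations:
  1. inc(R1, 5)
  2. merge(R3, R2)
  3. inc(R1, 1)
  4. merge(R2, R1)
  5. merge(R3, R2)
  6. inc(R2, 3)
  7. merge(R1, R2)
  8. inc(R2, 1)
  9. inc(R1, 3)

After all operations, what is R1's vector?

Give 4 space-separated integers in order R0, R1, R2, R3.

Op 1: inc R1 by 5 -> R1=(0,5,0,0) value=5
Op 2: merge R3<->R2 -> R3=(0,0,0,0) R2=(0,0,0,0)
Op 3: inc R1 by 1 -> R1=(0,6,0,0) value=6
Op 4: merge R2<->R1 -> R2=(0,6,0,0) R1=(0,6,0,0)
Op 5: merge R3<->R2 -> R3=(0,6,0,0) R2=(0,6,0,0)
Op 6: inc R2 by 3 -> R2=(0,6,3,0) value=9
Op 7: merge R1<->R2 -> R1=(0,6,3,0) R2=(0,6,3,0)
Op 8: inc R2 by 1 -> R2=(0,6,4,0) value=10
Op 9: inc R1 by 3 -> R1=(0,9,3,0) value=12

Answer: 0 9 3 0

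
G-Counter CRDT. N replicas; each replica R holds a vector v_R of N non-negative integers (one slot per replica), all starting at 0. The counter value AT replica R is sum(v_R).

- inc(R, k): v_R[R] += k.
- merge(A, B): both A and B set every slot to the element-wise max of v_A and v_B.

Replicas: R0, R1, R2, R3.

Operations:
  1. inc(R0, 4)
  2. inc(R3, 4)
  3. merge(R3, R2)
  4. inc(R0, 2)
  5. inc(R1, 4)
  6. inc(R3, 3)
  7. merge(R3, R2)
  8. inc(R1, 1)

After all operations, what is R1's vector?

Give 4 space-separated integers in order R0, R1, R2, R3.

Op 1: inc R0 by 4 -> R0=(4,0,0,0) value=4
Op 2: inc R3 by 4 -> R3=(0,0,0,4) value=4
Op 3: merge R3<->R2 -> R3=(0,0,0,4) R2=(0,0,0,4)
Op 4: inc R0 by 2 -> R0=(6,0,0,0) value=6
Op 5: inc R1 by 4 -> R1=(0,4,0,0) value=4
Op 6: inc R3 by 3 -> R3=(0,0,0,7) value=7
Op 7: merge R3<->R2 -> R3=(0,0,0,7) R2=(0,0,0,7)
Op 8: inc R1 by 1 -> R1=(0,5,0,0) value=5

Answer: 0 5 0 0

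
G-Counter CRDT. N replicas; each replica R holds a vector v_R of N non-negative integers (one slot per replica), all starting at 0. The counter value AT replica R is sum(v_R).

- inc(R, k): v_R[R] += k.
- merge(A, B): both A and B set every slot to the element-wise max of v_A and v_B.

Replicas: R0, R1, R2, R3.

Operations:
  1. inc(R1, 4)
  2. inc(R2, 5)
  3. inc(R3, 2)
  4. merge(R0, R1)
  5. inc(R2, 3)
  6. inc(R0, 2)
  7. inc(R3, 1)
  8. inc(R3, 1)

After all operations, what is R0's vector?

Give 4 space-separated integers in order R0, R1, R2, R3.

Op 1: inc R1 by 4 -> R1=(0,4,0,0) value=4
Op 2: inc R2 by 5 -> R2=(0,0,5,0) value=5
Op 3: inc R3 by 2 -> R3=(0,0,0,2) value=2
Op 4: merge R0<->R1 -> R0=(0,4,0,0) R1=(0,4,0,0)
Op 5: inc R2 by 3 -> R2=(0,0,8,0) value=8
Op 6: inc R0 by 2 -> R0=(2,4,0,0) value=6
Op 7: inc R3 by 1 -> R3=(0,0,0,3) value=3
Op 8: inc R3 by 1 -> R3=(0,0,0,4) value=4

Answer: 2 4 0 0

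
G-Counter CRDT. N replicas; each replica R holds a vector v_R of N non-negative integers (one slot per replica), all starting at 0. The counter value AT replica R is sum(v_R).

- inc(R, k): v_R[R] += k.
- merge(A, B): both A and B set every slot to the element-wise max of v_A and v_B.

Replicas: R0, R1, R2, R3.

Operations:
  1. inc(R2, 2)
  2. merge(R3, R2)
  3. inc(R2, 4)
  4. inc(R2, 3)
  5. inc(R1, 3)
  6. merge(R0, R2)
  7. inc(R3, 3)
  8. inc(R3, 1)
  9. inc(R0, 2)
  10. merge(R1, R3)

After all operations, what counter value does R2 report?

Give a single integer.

Op 1: inc R2 by 2 -> R2=(0,0,2,0) value=2
Op 2: merge R3<->R2 -> R3=(0,0,2,0) R2=(0,0,2,0)
Op 3: inc R2 by 4 -> R2=(0,0,6,0) value=6
Op 4: inc R2 by 3 -> R2=(0,0,9,0) value=9
Op 5: inc R1 by 3 -> R1=(0,3,0,0) value=3
Op 6: merge R0<->R2 -> R0=(0,0,9,0) R2=(0,0,9,0)
Op 7: inc R3 by 3 -> R3=(0,0,2,3) value=5
Op 8: inc R3 by 1 -> R3=(0,0,2,4) value=6
Op 9: inc R0 by 2 -> R0=(2,0,9,0) value=11
Op 10: merge R1<->R3 -> R1=(0,3,2,4) R3=(0,3,2,4)

Answer: 9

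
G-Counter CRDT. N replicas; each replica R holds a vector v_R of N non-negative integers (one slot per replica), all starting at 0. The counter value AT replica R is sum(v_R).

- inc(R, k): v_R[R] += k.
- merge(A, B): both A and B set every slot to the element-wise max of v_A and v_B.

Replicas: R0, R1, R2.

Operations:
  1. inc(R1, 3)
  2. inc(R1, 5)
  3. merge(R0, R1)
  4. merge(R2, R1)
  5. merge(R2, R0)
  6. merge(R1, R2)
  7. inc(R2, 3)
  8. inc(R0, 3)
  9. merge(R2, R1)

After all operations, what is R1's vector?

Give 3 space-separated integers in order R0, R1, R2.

Op 1: inc R1 by 3 -> R1=(0,3,0) value=3
Op 2: inc R1 by 5 -> R1=(0,8,0) value=8
Op 3: merge R0<->R1 -> R0=(0,8,0) R1=(0,8,0)
Op 4: merge R2<->R1 -> R2=(0,8,0) R1=(0,8,0)
Op 5: merge R2<->R0 -> R2=(0,8,0) R0=(0,8,0)
Op 6: merge R1<->R2 -> R1=(0,8,0) R2=(0,8,0)
Op 7: inc R2 by 3 -> R2=(0,8,3) value=11
Op 8: inc R0 by 3 -> R0=(3,8,0) value=11
Op 9: merge R2<->R1 -> R2=(0,8,3) R1=(0,8,3)

Answer: 0 8 3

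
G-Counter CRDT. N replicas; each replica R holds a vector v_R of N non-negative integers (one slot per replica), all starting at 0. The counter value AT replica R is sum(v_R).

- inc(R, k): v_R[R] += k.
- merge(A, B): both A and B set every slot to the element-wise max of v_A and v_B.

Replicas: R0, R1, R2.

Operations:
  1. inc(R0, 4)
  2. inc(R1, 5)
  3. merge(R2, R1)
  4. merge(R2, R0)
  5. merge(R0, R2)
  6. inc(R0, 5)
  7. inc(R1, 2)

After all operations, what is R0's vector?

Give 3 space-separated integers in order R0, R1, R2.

Answer: 9 5 0

Derivation:
Op 1: inc R0 by 4 -> R0=(4,0,0) value=4
Op 2: inc R1 by 5 -> R1=(0,5,0) value=5
Op 3: merge R2<->R1 -> R2=(0,5,0) R1=(0,5,0)
Op 4: merge R2<->R0 -> R2=(4,5,0) R0=(4,5,0)
Op 5: merge R0<->R2 -> R0=(4,5,0) R2=(4,5,0)
Op 6: inc R0 by 5 -> R0=(9,5,0) value=14
Op 7: inc R1 by 2 -> R1=(0,7,0) value=7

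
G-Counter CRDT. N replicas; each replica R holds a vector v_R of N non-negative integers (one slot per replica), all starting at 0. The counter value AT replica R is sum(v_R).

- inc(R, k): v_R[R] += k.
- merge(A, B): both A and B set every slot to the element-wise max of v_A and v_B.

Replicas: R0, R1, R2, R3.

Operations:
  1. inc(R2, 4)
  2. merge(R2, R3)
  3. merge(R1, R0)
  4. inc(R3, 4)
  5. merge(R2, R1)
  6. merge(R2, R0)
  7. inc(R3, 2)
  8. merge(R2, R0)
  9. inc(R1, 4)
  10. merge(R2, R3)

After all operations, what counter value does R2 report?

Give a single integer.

Answer: 10

Derivation:
Op 1: inc R2 by 4 -> R2=(0,0,4,0) value=4
Op 2: merge R2<->R3 -> R2=(0,0,4,0) R3=(0,0,4,0)
Op 3: merge R1<->R0 -> R1=(0,0,0,0) R0=(0,0,0,0)
Op 4: inc R3 by 4 -> R3=(0,0,4,4) value=8
Op 5: merge R2<->R1 -> R2=(0,0,4,0) R1=(0,0,4,0)
Op 6: merge R2<->R0 -> R2=(0,0,4,0) R0=(0,0,4,0)
Op 7: inc R3 by 2 -> R3=(0,0,4,6) value=10
Op 8: merge R2<->R0 -> R2=(0,0,4,0) R0=(0,0,4,0)
Op 9: inc R1 by 4 -> R1=(0,4,4,0) value=8
Op 10: merge R2<->R3 -> R2=(0,0,4,6) R3=(0,0,4,6)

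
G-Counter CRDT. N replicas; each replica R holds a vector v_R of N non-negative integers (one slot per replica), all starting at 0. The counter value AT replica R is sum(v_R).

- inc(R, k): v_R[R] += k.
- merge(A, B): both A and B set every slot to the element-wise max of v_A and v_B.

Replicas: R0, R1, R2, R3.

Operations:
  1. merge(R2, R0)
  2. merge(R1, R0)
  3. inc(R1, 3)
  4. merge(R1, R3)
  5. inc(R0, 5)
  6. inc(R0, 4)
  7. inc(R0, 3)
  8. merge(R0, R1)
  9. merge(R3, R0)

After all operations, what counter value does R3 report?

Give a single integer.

Op 1: merge R2<->R0 -> R2=(0,0,0,0) R0=(0,0,0,0)
Op 2: merge R1<->R0 -> R1=(0,0,0,0) R0=(0,0,0,0)
Op 3: inc R1 by 3 -> R1=(0,3,0,0) value=3
Op 4: merge R1<->R3 -> R1=(0,3,0,0) R3=(0,3,0,0)
Op 5: inc R0 by 5 -> R0=(5,0,0,0) value=5
Op 6: inc R0 by 4 -> R0=(9,0,0,0) value=9
Op 7: inc R0 by 3 -> R0=(12,0,0,0) value=12
Op 8: merge R0<->R1 -> R0=(12,3,0,0) R1=(12,3,0,0)
Op 9: merge R3<->R0 -> R3=(12,3,0,0) R0=(12,3,0,0)

Answer: 15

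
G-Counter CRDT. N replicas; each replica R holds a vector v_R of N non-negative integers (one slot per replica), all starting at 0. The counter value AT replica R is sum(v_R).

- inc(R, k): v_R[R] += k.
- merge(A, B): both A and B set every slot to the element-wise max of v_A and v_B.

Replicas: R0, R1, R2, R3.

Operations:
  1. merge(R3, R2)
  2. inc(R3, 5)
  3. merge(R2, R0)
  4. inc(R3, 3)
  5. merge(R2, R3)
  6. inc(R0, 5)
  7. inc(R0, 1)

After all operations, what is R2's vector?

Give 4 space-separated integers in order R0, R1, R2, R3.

Answer: 0 0 0 8

Derivation:
Op 1: merge R3<->R2 -> R3=(0,0,0,0) R2=(0,0,0,0)
Op 2: inc R3 by 5 -> R3=(0,0,0,5) value=5
Op 3: merge R2<->R0 -> R2=(0,0,0,0) R0=(0,0,0,0)
Op 4: inc R3 by 3 -> R3=(0,0,0,8) value=8
Op 5: merge R2<->R3 -> R2=(0,0,0,8) R3=(0,0,0,8)
Op 6: inc R0 by 5 -> R0=(5,0,0,0) value=5
Op 7: inc R0 by 1 -> R0=(6,0,0,0) value=6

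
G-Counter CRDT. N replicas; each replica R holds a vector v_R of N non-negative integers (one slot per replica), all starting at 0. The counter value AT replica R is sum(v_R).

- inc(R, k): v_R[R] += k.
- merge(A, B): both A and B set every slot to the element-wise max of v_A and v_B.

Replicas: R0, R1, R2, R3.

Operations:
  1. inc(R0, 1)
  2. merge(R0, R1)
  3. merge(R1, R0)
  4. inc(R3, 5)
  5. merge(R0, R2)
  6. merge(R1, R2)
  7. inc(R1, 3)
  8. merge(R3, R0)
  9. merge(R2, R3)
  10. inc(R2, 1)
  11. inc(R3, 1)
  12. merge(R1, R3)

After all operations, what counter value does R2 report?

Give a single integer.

Op 1: inc R0 by 1 -> R0=(1,0,0,0) value=1
Op 2: merge R0<->R1 -> R0=(1,0,0,0) R1=(1,0,0,0)
Op 3: merge R1<->R0 -> R1=(1,0,0,0) R0=(1,0,0,0)
Op 4: inc R3 by 5 -> R3=(0,0,0,5) value=5
Op 5: merge R0<->R2 -> R0=(1,0,0,0) R2=(1,0,0,0)
Op 6: merge R1<->R2 -> R1=(1,0,0,0) R2=(1,0,0,0)
Op 7: inc R1 by 3 -> R1=(1,3,0,0) value=4
Op 8: merge R3<->R0 -> R3=(1,0,0,5) R0=(1,0,0,5)
Op 9: merge R2<->R3 -> R2=(1,0,0,5) R3=(1,0,0,5)
Op 10: inc R2 by 1 -> R2=(1,0,1,5) value=7
Op 11: inc R3 by 1 -> R3=(1,0,0,6) value=7
Op 12: merge R1<->R3 -> R1=(1,3,0,6) R3=(1,3,0,6)

Answer: 7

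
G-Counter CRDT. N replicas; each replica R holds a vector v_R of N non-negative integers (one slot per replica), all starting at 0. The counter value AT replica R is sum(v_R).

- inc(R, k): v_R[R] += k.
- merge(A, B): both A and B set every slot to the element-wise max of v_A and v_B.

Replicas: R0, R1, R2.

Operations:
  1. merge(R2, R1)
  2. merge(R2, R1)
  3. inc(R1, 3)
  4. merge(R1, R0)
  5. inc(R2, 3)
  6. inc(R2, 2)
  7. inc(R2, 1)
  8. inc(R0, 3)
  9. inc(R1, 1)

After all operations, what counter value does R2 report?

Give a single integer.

Answer: 6

Derivation:
Op 1: merge R2<->R1 -> R2=(0,0,0) R1=(0,0,0)
Op 2: merge R2<->R1 -> R2=(0,0,0) R1=(0,0,0)
Op 3: inc R1 by 3 -> R1=(0,3,0) value=3
Op 4: merge R1<->R0 -> R1=(0,3,0) R0=(0,3,0)
Op 5: inc R2 by 3 -> R2=(0,0,3) value=3
Op 6: inc R2 by 2 -> R2=(0,0,5) value=5
Op 7: inc R2 by 1 -> R2=(0,0,6) value=6
Op 8: inc R0 by 3 -> R0=(3,3,0) value=6
Op 9: inc R1 by 1 -> R1=(0,4,0) value=4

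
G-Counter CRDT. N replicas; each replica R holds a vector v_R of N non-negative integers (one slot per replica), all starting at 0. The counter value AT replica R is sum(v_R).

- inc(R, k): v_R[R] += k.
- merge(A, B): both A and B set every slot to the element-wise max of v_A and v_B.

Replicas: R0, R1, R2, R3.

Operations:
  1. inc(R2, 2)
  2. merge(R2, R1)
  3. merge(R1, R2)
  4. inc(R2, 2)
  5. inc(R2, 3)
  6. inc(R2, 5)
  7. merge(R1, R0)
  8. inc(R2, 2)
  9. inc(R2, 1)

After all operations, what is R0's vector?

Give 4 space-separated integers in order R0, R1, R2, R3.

Answer: 0 0 2 0

Derivation:
Op 1: inc R2 by 2 -> R2=(0,0,2,0) value=2
Op 2: merge R2<->R1 -> R2=(0,0,2,0) R1=(0,0,2,0)
Op 3: merge R1<->R2 -> R1=(0,0,2,0) R2=(0,0,2,0)
Op 4: inc R2 by 2 -> R2=(0,0,4,0) value=4
Op 5: inc R2 by 3 -> R2=(0,0,7,0) value=7
Op 6: inc R2 by 5 -> R2=(0,0,12,0) value=12
Op 7: merge R1<->R0 -> R1=(0,0,2,0) R0=(0,0,2,0)
Op 8: inc R2 by 2 -> R2=(0,0,14,0) value=14
Op 9: inc R2 by 1 -> R2=(0,0,15,0) value=15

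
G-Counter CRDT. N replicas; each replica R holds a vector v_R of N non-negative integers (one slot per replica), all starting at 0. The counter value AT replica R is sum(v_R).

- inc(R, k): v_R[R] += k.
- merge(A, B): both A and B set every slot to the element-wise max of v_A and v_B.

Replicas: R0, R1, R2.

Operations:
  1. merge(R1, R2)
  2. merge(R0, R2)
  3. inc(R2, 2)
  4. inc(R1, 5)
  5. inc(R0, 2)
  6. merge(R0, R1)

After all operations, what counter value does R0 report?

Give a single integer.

Op 1: merge R1<->R2 -> R1=(0,0,0) R2=(0,0,0)
Op 2: merge R0<->R2 -> R0=(0,0,0) R2=(0,0,0)
Op 3: inc R2 by 2 -> R2=(0,0,2) value=2
Op 4: inc R1 by 5 -> R1=(0,5,0) value=5
Op 5: inc R0 by 2 -> R0=(2,0,0) value=2
Op 6: merge R0<->R1 -> R0=(2,5,0) R1=(2,5,0)

Answer: 7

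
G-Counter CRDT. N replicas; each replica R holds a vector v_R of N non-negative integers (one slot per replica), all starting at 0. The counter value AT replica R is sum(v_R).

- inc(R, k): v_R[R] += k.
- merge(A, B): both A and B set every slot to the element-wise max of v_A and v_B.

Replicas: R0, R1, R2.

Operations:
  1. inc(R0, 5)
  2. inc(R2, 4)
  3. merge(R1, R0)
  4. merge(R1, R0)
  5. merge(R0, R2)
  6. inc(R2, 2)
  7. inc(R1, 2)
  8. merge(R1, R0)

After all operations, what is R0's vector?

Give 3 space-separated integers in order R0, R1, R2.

Op 1: inc R0 by 5 -> R0=(5,0,0) value=5
Op 2: inc R2 by 4 -> R2=(0,0,4) value=4
Op 3: merge R1<->R0 -> R1=(5,0,0) R0=(5,0,0)
Op 4: merge R1<->R0 -> R1=(5,0,0) R0=(5,0,0)
Op 5: merge R0<->R2 -> R0=(5,0,4) R2=(5,0,4)
Op 6: inc R2 by 2 -> R2=(5,0,6) value=11
Op 7: inc R1 by 2 -> R1=(5,2,0) value=7
Op 8: merge R1<->R0 -> R1=(5,2,4) R0=(5,2,4)

Answer: 5 2 4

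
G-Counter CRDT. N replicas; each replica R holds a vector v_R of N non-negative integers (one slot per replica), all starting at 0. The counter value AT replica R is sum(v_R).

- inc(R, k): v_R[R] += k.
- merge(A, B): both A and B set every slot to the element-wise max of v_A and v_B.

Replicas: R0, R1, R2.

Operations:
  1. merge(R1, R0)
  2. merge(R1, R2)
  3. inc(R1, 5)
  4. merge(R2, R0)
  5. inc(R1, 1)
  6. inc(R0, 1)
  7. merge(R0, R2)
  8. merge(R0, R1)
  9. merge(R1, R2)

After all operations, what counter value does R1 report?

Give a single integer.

Op 1: merge R1<->R0 -> R1=(0,0,0) R0=(0,0,0)
Op 2: merge R1<->R2 -> R1=(0,0,0) R2=(0,0,0)
Op 3: inc R1 by 5 -> R1=(0,5,0) value=5
Op 4: merge R2<->R0 -> R2=(0,0,0) R0=(0,0,0)
Op 5: inc R1 by 1 -> R1=(0,6,0) value=6
Op 6: inc R0 by 1 -> R0=(1,0,0) value=1
Op 7: merge R0<->R2 -> R0=(1,0,0) R2=(1,0,0)
Op 8: merge R0<->R1 -> R0=(1,6,0) R1=(1,6,0)
Op 9: merge R1<->R2 -> R1=(1,6,0) R2=(1,6,0)

Answer: 7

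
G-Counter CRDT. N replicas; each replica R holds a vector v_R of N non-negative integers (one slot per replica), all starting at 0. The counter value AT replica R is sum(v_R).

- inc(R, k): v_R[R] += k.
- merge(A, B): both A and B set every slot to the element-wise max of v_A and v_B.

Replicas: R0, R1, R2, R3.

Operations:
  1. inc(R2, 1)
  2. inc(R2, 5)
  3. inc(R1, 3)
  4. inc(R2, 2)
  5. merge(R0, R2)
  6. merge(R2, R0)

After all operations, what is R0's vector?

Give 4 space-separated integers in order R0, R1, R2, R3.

Op 1: inc R2 by 1 -> R2=(0,0,1,0) value=1
Op 2: inc R2 by 5 -> R2=(0,0,6,0) value=6
Op 3: inc R1 by 3 -> R1=(0,3,0,0) value=3
Op 4: inc R2 by 2 -> R2=(0,0,8,0) value=8
Op 5: merge R0<->R2 -> R0=(0,0,8,0) R2=(0,0,8,0)
Op 6: merge R2<->R0 -> R2=(0,0,8,0) R0=(0,0,8,0)

Answer: 0 0 8 0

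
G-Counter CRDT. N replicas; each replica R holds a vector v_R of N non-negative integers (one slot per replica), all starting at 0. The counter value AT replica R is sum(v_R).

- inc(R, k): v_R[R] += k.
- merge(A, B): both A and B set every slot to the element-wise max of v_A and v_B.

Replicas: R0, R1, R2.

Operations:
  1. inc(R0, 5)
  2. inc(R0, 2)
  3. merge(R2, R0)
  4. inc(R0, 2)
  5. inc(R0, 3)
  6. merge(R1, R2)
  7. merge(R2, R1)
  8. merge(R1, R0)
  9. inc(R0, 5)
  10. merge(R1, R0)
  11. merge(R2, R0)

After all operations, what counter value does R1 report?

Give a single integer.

Answer: 17

Derivation:
Op 1: inc R0 by 5 -> R0=(5,0,0) value=5
Op 2: inc R0 by 2 -> R0=(7,0,0) value=7
Op 3: merge R2<->R0 -> R2=(7,0,0) R0=(7,0,0)
Op 4: inc R0 by 2 -> R0=(9,0,0) value=9
Op 5: inc R0 by 3 -> R0=(12,0,0) value=12
Op 6: merge R1<->R2 -> R1=(7,0,0) R2=(7,0,0)
Op 7: merge R2<->R1 -> R2=(7,0,0) R1=(7,0,0)
Op 8: merge R1<->R0 -> R1=(12,0,0) R0=(12,0,0)
Op 9: inc R0 by 5 -> R0=(17,0,0) value=17
Op 10: merge R1<->R0 -> R1=(17,0,0) R0=(17,0,0)
Op 11: merge R2<->R0 -> R2=(17,0,0) R0=(17,0,0)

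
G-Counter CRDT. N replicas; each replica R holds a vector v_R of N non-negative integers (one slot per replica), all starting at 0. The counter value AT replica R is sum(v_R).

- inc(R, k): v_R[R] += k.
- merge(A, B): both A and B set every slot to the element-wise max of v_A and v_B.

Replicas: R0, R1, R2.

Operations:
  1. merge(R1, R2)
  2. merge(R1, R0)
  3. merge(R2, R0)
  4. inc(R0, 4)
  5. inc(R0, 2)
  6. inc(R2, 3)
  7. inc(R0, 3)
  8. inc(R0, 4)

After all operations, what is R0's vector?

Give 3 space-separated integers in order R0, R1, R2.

Answer: 13 0 0

Derivation:
Op 1: merge R1<->R2 -> R1=(0,0,0) R2=(0,0,0)
Op 2: merge R1<->R0 -> R1=(0,0,0) R0=(0,0,0)
Op 3: merge R2<->R0 -> R2=(0,0,0) R0=(0,0,0)
Op 4: inc R0 by 4 -> R0=(4,0,0) value=4
Op 5: inc R0 by 2 -> R0=(6,0,0) value=6
Op 6: inc R2 by 3 -> R2=(0,0,3) value=3
Op 7: inc R0 by 3 -> R0=(9,0,0) value=9
Op 8: inc R0 by 4 -> R0=(13,0,0) value=13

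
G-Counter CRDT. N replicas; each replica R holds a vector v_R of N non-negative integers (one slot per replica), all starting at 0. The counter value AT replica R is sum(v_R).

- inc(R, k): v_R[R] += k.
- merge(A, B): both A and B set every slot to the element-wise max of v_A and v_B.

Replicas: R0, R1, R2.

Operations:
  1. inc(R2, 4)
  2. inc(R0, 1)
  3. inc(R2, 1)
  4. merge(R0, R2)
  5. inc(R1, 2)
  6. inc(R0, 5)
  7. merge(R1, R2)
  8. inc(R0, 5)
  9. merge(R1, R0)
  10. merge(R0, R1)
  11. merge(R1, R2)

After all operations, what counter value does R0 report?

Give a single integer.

Answer: 18

Derivation:
Op 1: inc R2 by 4 -> R2=(0,0,4) value=4
Op 2: inc R0 by 1 -> R0=(1,0,0) value=1
Op 3: inc R2 by 1 -> R2=(0,0,5) value=5
Op 4: merge R0<->R2 -> R0=(1,0,5) R2=(1,0,5)
Op 5: inc R1 by 2 -> R1=(0,2,0) value=2
Op 6: inc R0 by 5 -> R0=(6,0,5) value=11
Op 7: merge R1<->R2 -> R1=(1,2,5) R2=(1,2,5)
Op 8: inc R0 by 5 -> R0=(11,0,5) value=16
Op 9: merge R1<->R0 -> R1=(11,2,5) R0=(11,2,5)
Op 10: merge R0<->R1 -> R0=(11,2,5) R1=(11,2,5)
Op 11: merge R1<->R2 -> R1=(11,2,5) R2=(11,2,5)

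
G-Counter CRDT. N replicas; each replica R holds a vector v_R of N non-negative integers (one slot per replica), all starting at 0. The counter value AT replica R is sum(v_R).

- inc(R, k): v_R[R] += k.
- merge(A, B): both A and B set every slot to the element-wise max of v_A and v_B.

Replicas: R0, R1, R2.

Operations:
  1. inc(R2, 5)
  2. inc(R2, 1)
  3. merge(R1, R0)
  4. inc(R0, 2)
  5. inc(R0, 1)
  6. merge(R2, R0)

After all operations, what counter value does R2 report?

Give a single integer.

Op 1: inc R2 by 5 -> R2=(0,0,5) value=5
Op 2: inc R2 by 1 -> R2=(0,0,6) value=6
Op 3: merge R1<->R0 -> R1=(0,0,0) R0=(0,0,0)
Op 4: inc R0 by 2 -> R0=(2,0,0) value=2
Op 5: inc R0 by 1 -> R0=(3,0,0) value=3
Op 6: merge R2<->R0 -> R2=(3,0,6) R0=(3,0,6)

Answer: 9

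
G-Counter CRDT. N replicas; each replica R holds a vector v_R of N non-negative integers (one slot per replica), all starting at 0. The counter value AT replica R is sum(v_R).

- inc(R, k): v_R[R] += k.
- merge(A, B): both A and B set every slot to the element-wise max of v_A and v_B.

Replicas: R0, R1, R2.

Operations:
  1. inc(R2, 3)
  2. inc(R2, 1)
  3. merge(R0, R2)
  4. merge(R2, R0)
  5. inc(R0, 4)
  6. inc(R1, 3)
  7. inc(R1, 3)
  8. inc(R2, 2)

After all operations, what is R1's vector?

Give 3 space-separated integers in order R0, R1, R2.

Answer: 0 6 0

Derivation:
Op 1: inc R2 by 3 -> R2=(0,0,3) value=3
Op 2: inc R2 by 1 -> R2=(0,0,4) value=4
Op 3: merge R0<->R2 -> R0=(0,0,4) R2=(0,0,4)
Op 4: merge R2<->R0 -> R2=(0,0,4) R0=(0,0,4)
Op 5: inc R0 by 4 -> R0=(4,0,4) value=8
Op 6: inc R1 by 3 -> R1=(0,3,0) value=3
Op 7: inc R1 by 3 -> R1=(0,6,0) value=6
Op 8: inc R2 by 2 -> R2=(0,0,6) value=6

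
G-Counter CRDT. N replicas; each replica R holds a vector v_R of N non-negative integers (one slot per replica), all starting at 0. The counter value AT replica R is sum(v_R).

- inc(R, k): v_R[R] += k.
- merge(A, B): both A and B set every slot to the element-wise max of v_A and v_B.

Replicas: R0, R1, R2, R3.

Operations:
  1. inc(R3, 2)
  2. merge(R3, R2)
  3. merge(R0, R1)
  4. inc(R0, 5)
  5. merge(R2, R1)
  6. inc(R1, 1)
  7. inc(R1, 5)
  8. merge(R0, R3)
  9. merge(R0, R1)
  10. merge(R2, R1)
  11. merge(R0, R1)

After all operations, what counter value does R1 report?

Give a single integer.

Op 1: inc R3 by 2 -> R3=(0,0,0,2) value=2
Op 2: merge R3<->R2 -> R3=(0,0,0,2) R2=(0,0,0,2)
Op 3: merge R0<->R1 -> R0=(0,0,0,0) R1=(0,0,0,0)
Op 4: inc R0 by 5 -> R0=(5,0,0,0) value=5
Op 5: merge R2<->R1 -> R2=(0,0,0,2) R1=(0,0,0,2)
Op 6: inc R1 by 1 -> R1=(0,1,0,2) value=3
Op 7: inc R1 by 5 -> R1=(0,6,0,2) value=8
Op 8: merge R0<->R3 -> R0=(5,0,0,2) R3=(5,0,0,2)
Op 9: merge R0<->R1 -> R0=(5,6,0,2) R1=(5,6,0,2)
Op 10: merge R2<->R1 -> R2=(5,6,0,2) R1=(5,6,0,2)
Op 11: merge R0<->R1 -> R0=(5,6,0,2) R1=(5,6,0,2)

Answer: 13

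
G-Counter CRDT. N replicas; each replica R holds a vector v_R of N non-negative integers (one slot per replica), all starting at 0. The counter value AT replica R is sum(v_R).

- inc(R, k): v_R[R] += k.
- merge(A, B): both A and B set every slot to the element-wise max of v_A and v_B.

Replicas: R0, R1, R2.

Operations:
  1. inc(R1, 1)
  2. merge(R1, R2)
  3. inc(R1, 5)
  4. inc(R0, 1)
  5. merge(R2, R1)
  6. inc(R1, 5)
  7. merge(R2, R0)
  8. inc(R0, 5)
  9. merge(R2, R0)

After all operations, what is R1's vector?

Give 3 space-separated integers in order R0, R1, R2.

Answer: 0 11 0

Derivation:
Op 1: inc R1 by 1 -> R1=(0,1,0) value=1
Op 2: merge R1<->R2 -> R1=(0,1,0) R2=(0,1,0)
Op 3: inc R1 by 5 -> R1=(0,6,0) value=6
Op 4: inc R0 by 1 -> R0=(1,0,0) value=1
Op 5: merge R2<->R1 -> R2=(0,6,0) R1=(0,6,0)
Op 6: inc R1 by 5 -> R1=(0,11,0) value=11
Op 7: merge R2<->R0 -> R2=(1,6,0) R0=(1,6,0)
Op 8: inc R0 by 5 -> R0=(6,6,0) value=12
Op 9: merge R2<->R0 -> R2=(6,6,0) R0=(6,6,0)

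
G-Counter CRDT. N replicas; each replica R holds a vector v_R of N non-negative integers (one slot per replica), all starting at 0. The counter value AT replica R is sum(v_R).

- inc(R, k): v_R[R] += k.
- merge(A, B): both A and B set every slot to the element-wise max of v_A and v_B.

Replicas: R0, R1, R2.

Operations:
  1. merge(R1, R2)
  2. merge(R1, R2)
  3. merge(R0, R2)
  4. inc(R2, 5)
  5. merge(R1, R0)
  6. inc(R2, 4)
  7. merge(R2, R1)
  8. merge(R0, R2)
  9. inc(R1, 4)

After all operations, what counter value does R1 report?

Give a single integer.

Answer: 13

Derivation:
Op 1: merge R1<->R2 -> R1=(0,0,0) R2=(0,0,0)
Op 2: merge R1<->R2 -> R1=(0,0,0) R2=(0,0,0)
Op 3: merge R0<->R2 -> R0=(0,0,0) R2=(0,0,0)
Op 4: inc R2 by 5 -> R2=(0,0,5) value=5
Op 5: merge R1<->R0 -> R1=(0,0,0) R0=(0,0,0)
Op 6: inc R2 by 4 -> R2=(0,0,9) value=9
Op 7: merge R2<->R1 -> R2=(0,0,9) R1=(0,0,9)
Op 8: merge R0<->R2 -> R0=(0,0,9) R2=(0,0,9)
Op 9: inc R1 by 4 -> R1=(0,4,9) value=13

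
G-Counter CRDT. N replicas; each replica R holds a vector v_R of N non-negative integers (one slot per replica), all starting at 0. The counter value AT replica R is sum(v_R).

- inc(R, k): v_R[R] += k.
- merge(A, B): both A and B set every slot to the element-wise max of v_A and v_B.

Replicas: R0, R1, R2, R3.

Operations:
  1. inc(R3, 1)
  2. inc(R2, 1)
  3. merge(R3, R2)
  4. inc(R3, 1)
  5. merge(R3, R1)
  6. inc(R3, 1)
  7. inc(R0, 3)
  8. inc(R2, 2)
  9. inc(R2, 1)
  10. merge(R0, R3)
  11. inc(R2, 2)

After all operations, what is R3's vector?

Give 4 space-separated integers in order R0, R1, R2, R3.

Answer: 3 0 1 3

Derivation:
Op 1: inc R3 by 1 -> R3=(0,0,0,1) value=1
Op 2: inc R2 by 1 -> R2=(0,0,1,0) value=1
Op 3: merge R3<->R2 -> R3=(0,0,1,1) R2=(0,0,1,1)
Op 4: inc R3 by 1 -> R3=(0,0,1,2) value=3
Op 5: merge R3<->R1 -> R3=(0,0,1,2) R1=(0,0,1,2)
Op 6: inc R3 by 1 -> R3=(0,0,1,3) value=4
Op 7: inc R0 by 3 -> R0=(3,0,0,0) value=3
Op 8: inc R2 by 2 -> R2=(0,0,3,1) value=4
Op 9: inc R2 by 1 -> R2=(0,0,4,1) value=5
Op 10: merge R0<->R3 -> R0=(3,0,1,3) R3=(3,0,1,3)
Op 11: inc R2 by 2 -> R2=(0,0,6,1) value=7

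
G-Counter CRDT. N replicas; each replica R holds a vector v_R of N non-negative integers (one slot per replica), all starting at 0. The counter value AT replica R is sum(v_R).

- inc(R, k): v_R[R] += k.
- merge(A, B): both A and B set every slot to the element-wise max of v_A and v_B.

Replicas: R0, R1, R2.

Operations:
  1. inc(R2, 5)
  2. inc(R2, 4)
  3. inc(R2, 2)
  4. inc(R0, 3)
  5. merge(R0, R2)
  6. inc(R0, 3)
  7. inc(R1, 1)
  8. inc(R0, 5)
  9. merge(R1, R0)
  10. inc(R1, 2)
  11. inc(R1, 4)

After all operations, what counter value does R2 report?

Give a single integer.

Answer: 14

Derivation:
Op 1: inc R2 by 5 -> R2=(0,0,5) value=5
Op 2: inc R2 by 4 -> R2=(0,0,9) value=9
Op 3: inc R2 by 2 -> R2=(0,0,11) value=11
Op 4: inc R0 by 3 -> R0=(3,0,0) value=3
Op 5: merge R0<->R2 -> R0=(3,0,11) R2=(3,0,11)
Op 6: inc R0 by 3 -> R0=(6,0,11) value=17
Op 7: inc R1 by 1 -> R1=(0,1,0) value=1
Op 8: inc R0 by 5 -> R0=(11,0,11) value=22
Op 9: merge R1<->R0 -> R1=(11,1,11) R0=(11,1,11)
Op 10: inc R1 by 2 -> R1=(11,3,11) value=25
Op 11: inc R1 by 4 -> R1=(11,7,11) value=29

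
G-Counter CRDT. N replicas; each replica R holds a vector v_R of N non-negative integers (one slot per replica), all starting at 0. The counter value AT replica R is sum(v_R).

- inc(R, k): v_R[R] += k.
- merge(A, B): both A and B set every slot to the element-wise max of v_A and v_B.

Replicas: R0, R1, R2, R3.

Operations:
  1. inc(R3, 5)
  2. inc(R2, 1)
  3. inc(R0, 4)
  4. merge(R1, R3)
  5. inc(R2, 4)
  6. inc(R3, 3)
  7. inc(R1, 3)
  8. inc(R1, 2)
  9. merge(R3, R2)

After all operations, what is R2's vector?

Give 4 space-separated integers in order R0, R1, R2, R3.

Op 1: inc R3 by 5 -> R3=(0,0,0,5) value=5
Op 2: inc R2 by 1 -> R2=(0,0,1,0) value=1
Op 3: inc R0 by 4 -> R0=(4,0,0,0) value=4
Op 4: merge R1<->R3 -> R1=(0,0,0,5) R3=(0,0,0,5)
Op 5: inc R2 by 4 -> R2=(0,0,5,0) value=5
Op 6: inc R3 by 3 -> R3=(0,0,0,8) value=8
Op 7: inc R1 by 3 -> R1=(0,3,0,5) value=8
Op 8: inc R1 by 2 -> R1=(0,5,0,5) value=10
Op 9: merge R3<->R2 -> R3=(0,0,5,8) R2=(0,0,5,8)

Answer: 0 0 5 8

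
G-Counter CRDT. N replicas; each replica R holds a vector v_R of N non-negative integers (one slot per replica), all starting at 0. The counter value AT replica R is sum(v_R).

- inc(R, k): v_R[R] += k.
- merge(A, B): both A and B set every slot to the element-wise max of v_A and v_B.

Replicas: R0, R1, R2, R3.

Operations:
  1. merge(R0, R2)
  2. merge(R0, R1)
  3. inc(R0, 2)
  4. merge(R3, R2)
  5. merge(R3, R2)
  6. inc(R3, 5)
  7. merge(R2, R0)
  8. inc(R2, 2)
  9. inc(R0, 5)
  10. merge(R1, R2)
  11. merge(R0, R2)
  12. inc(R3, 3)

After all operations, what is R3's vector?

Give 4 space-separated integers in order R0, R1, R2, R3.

Answer: 0 0 0 8

Derivation:
Op 1: merge R0<->R2 -> R0=(0,0,0,0) R2=(0,0,0,0)
Op 2: merge R0<->R1 -> R0=(0,0,0,0) R1=(0,0,0,0)
Op 3: inc R0 by 2 -> R0=(2,0,0,0) value=2
Op 4: merge R3<->R2 -> R3=(0,0,0,0) R2=(0,0,0,0)
Op 5: merge R3<->R2 -> R3=(0,0,0,0) R2=(0,0,0,0)
Op 6: inc R3 by 5 -> R3=(0,0,0,5) value=5
Op 7: merge R2<->R0 -> R2=(2,0,0,0) R0=(2,0,0,0)
Op 8: inc R2 by 2 -> R2=(2,0,2,0) value=4
Op 9: inc R0 by 5 -> R0=(7,0,0,0) value=7
Op 10: merge R1<->R2 -> R1=(2,0,2,0) R2=(2,0,2,0)
Op 11: merge R0<->R2 -> R0=(7,0,2,0) R2=(7,0,2,0)
Op 12: inc R3 by 3 -> R3=(0,0,0,8) value=8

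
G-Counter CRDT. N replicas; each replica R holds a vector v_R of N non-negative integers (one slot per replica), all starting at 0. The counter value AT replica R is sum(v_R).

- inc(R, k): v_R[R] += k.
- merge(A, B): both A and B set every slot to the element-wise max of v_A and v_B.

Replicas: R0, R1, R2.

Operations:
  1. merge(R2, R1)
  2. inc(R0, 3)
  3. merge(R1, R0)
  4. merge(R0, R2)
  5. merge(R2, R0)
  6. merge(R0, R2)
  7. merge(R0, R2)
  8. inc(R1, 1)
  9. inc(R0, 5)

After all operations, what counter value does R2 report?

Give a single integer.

Answer: 3

Derivation:
Op 1: merge R2<->R1 -> R2=(0,0,0) R1=(0,0,0)
Op 2: inc R0 by 3 -> R0=(3,0,0) value=3
Op 3: merge R1<->R0 -> R1=(3,0,0) R0=(3,0,0)
Op 4: merge R0<->R2 -> R0=(3,0,0) R2=(3,0,0)
Op 5: merge R2<->R0 -> R2=(3,0,0) R0=(3,0,0)
Op 6: merge R0<->R2 -> R0=(3,0,0) R2=(3,0,0)
Op 7: merge R0<->R2 -> R0=(3,0,0) R2=(3,0,0)
Op 8: inc R1 by 1 -> R1=(3,1,0) value=4
Op 9: inc R0 by 5 -> R0=(8,0,0) value=8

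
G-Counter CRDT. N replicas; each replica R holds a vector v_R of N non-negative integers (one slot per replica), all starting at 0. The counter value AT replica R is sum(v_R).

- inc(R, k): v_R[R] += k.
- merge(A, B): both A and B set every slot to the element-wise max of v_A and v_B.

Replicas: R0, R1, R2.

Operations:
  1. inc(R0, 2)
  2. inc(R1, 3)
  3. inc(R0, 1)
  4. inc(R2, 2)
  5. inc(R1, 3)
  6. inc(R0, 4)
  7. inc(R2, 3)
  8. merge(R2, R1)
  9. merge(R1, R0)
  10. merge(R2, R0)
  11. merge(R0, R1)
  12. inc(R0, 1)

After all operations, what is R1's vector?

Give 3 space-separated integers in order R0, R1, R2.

Op 1: inc R0 by 2 -> R0=(2,0,0) value=2
Op 2: inc R1 by 3 -> R1=(0,3,0) value=3
Op 3: inc R0 by 1 -> R0=(3,0,0) value=3
Op 4: inc R2 by 2 -> R2=(0,0,2) value=2
Op 5: inc R1 by 3 -> R1=(0,6,0) value=6
Op 6: inc R0 by 4 -> R0=(7,0,0) value=7
Op 7: inc R2 by 3 -> R2=(0,0,5) value=5
Op 8: merge R2<->R1 -> R2=(0,6,5) R1=(0,6,5)
Op 9: merge R1<->R0 -> R1=(7,6,5) R0=(7,6,5)
Op 10: merge R2<->R0 -> R2=(7,6,5) R0=(7,6,5)
Op 11: merge R0<->R1 -> R0=(7,6,5) R1=(7,6,5)
Op 12: inc R0 by 1 -> R0=(8,6,5) value=19

Answer: 7 6 5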